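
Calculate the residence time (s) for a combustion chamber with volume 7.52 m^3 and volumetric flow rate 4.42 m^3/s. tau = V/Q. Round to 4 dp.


tau = V / Q_flow
tau = 7.52 / 4.42 = 1.7014 s


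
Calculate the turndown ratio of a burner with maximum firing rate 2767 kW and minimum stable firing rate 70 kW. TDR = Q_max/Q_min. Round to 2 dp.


TDR = Q_max / Q_min
TDR = 2767 / 70 = 39.53


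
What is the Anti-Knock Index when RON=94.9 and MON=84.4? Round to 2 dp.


AKI = (RON + MON) / 2
AKI = (94.9 + 84.4) / 2
AKI = 179.3 / 2 = 89.65


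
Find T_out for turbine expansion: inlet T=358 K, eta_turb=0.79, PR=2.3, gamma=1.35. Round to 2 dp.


T_out = T_in * (1 - eta * (1 - PR^(-(gamma-1)/gamma)))
Exponent = -(1.35-1)/1.35 = -0.25925926
PR^exp = 2.3^(-0.25925926) = 0.80578413
Factor = 1 - 0.79*(1 - 0.80578413) = 0.84656946
T_out = 358 * 0.84656946 = 303.07 K


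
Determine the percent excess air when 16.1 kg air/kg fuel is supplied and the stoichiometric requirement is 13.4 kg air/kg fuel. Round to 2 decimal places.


Excess air = actual - stoichiometric = 16.1 - 13.4 = 2.70 kg/kg fuel
Excess air % = (excess / stoich) * 100 = (2.70 / 13.4) * 100 = 20.15%


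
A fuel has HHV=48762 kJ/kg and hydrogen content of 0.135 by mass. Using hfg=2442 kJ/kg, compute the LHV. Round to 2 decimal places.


LHV = HHV - hfg * 9 * H
Water correction = 2442 * 9 * 0.135 = 2967.030 kJ/kg
LHV = 48762 - 2967.030 = 45794.97 kJ/kg


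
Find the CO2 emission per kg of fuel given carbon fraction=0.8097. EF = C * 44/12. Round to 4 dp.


EF = C_frac * (M_CO2 / M_C)
EF = 0.8097 * (44/12)
EF = 0.8097 * 3.666667 = 2.9689 kg_CO2/kg_fuel


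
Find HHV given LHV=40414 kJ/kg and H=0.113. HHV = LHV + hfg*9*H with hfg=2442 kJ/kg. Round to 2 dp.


HHV = LHV + hfg * 9 * H
Water addition = 2442 * 9 * 0.113 = 2483.514 kJ/kg
HHV = 40414 + 2483.514 = 42897.51 kJ/kg


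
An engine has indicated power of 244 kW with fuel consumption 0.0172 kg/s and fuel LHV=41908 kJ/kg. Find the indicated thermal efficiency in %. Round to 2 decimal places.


eta_ith = (IP / (mf * LHV)) * 100
Denominator = 0.0172 * 41908 = 720.8176 kW
eta_ith = (244 / 720.8176) * 100 = 33.85%


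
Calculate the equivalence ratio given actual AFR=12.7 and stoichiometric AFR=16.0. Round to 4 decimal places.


phi = AFR_stoich / AFR_actual
phi = 16.0 / 12.7 = 1.2598


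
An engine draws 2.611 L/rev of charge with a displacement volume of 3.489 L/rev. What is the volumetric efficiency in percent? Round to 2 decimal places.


eta_v = (V_actual / V_disp) * 100
Ratio = 2.611 / 3.489 = 0.7484
eta_v = 0.7484 * 100 = 74.84%


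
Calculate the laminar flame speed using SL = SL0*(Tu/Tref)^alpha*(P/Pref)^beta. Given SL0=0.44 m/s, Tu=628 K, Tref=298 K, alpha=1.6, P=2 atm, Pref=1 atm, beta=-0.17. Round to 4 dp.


SL = SL0 * (Tu/Tref)^alpha * (P/Pref)^beta
T ratio = 628/298 = 2.10738255
(T ratio)^alpha = 2.10738255^1.6 = 3.296017
(P/Pref)^beta = 2^(-0.17) = 0.888843
SL = 0.44 * 3.296017 * 0.888843 = 1.2890 m/s


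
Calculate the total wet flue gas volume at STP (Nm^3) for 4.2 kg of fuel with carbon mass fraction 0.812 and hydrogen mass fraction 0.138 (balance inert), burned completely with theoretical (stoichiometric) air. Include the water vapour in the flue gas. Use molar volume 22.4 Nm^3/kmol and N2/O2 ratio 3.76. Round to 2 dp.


Per kg fuel: CO2 = (C/12 kmol)*22.4 = (0.812/12)*22.4 = 1.51573 Nm^3
Per kg fuel: H2O = (H/2 kmol)*22.4 = (0.138/2)*22.4 = 1.54560 Nm^3
O2 needed per kg fuel = C/12 + H/4 = 0.812/12 + 0.138/4 = 0.10216667 kmol
Per kg fuel: N2 = O2*3.76*22.4 = 0.10216667*3.76*22.4 = 8.60489 Nm^3
Total per kg = 1.51573 + 1.54560 + 8.60489 = 11.66622 Nm^3
Total = 11.66622 * 4.2 = 49.00 Nm^3


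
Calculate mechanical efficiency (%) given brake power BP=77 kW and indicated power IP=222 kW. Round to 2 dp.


eta_mech = (BP / IP) * 100
Ratio = 77 / 222 = 0.3468
eta_mech = 0.3468 * 100 = 34.68%


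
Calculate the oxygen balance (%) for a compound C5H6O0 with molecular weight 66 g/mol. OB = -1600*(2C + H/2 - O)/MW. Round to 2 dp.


OB = -1600 * (2C + H/2 - O) / MW
Inner = 2*5 + 6/2 - 0 = 13.00
OB = -1600 * 13.00 / 66 = -315.15%


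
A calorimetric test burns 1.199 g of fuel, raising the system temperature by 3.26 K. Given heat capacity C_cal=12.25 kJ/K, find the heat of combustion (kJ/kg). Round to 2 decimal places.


Hc = C_cal * delta_T / m_fuel
Q_released = 12.25 * 3.26 = 39.9350 kJ
m_fuel = 1.199 g = 1.199/1000 kg = 0.001199 kg
Hc = 39.9350 / 0.001199 = 33306.92 kJ/kg


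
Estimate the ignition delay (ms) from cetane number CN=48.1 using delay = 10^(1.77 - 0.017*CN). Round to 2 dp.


delay = 10^(1.77 - 0.017*CN)
Exponent = 1.77 - 0.017*48.1 = 0.9523
delay = 10^0.9523 = 8.96 ms


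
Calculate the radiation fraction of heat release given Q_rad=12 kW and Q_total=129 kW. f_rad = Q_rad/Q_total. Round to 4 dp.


f_rad = Q_rad / Q_total
f_rad = 12 / 129 = 0.0930


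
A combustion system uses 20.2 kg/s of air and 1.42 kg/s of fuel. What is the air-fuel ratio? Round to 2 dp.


AFR = m_air / m_fuel
AFR = 20.2 / 1.42 = 14.23


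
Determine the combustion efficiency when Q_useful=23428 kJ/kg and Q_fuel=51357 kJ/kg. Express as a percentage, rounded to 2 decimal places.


Efficiency = (Q_useful / Q_fuel) * 100
Efficiency = (23428 / 51357) * 100
Efficiency = 0.4562 * 100 = 45.62%


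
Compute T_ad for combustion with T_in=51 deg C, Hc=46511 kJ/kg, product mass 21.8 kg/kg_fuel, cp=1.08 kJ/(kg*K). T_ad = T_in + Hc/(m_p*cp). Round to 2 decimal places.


T_ad = T_in + Hc / (m_p * cp)
Denominator = 21.8 * 1.08 = 23.5440
Temperature rise = 46511 / 23.5440 = 1975.49 K
T_ad = 51 + 1975.49 = 2026.49 deg C


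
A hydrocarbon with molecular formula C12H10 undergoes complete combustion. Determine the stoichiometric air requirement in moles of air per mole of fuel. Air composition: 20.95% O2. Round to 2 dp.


Balanced combustion: C12H10 + 14.5 O2 -> 12 CO2 + 5 H2O
O2 needed = C + H/4 = 12 + 10/4 = 14.50 moles
Air moles = O2 / 0.2095 = 14.50 / 0.2095 = 69.21 moles air


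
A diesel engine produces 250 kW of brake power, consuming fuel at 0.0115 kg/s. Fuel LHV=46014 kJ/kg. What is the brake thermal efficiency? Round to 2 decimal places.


eta_BTE = (BP / (mf * LHV)) * 100
Denominator = 0.0115 * 46014 = 529.1610 kW
eta_BTE = (250 / 529.1610) * 100 = 47.24%


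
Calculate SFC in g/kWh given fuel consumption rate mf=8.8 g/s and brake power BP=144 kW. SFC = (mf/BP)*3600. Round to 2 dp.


SFC = (mf / BP) * 3600
Rate = 8.8 / 144 = 0.061111 g/(s*kW)
SFC = 0.061111 * 3600 = 220.00 g/kWh


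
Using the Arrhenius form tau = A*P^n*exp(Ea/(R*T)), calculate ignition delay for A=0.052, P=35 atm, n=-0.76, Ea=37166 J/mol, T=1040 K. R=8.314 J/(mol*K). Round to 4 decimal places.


tau = A * P^n * exp(Ea/(R*T))
P^n = 35^(-0.76) = 0.06706691
Ea/(R*T) = 37166/(8.314*1040) = 4.298357
exp(Ea/(R*T)) = 73.578790
tau = 0.052 * 0.06706691 * 73.578790 = 0.2566 ms


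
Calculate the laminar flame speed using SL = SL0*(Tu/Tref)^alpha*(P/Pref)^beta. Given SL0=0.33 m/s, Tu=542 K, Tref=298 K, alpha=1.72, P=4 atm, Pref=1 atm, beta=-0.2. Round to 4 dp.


SL = SL0 * (Tu/Tref)^alpha * (P/Pref)^beta
T ratio = 542/298 = 1.81879195
(T ratio)^alpha = 1.81879195^1.72 = 2.797865
(P/Pref)^beta = 4^(-0.2) = 0.757858
SL = 0.33 * 2.797865 * 0.757858 = 0.6997 m/s


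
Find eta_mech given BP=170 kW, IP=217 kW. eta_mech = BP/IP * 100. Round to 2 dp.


eta_mech = (BP / IP) * 100
Ratio = 170 / 217 = 0.7834
eta_mech = 0.7834 * 100 = 78.34%


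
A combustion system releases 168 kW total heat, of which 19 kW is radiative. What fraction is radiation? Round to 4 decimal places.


f_rad = Q_rad / Q_total
f_rad = 19 / 168 = 0.1131


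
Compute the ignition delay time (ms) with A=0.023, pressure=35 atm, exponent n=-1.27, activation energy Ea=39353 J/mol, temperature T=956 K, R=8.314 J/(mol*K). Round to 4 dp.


tau = A * P^n * exp(Ea/(R*T))
P^n = 35^(-1.27) = 0.01094041
Ea/(R*T) = 39353/(8.314*956) = 4.951194
exp(Ea/(R*T)) = 141.343611
tau = 0.023 * 0.01094041 * 141.343611 = 0.0356 ms


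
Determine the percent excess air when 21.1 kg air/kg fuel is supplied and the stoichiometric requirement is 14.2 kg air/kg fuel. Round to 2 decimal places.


Excess air = actual - stoichiometric = 21.1 - 14.2 = 6.90 kg/kg fuel
Excess air % = (excess / stoich) * 100 = (6.90 / 14.2) * 100 = 48.59%


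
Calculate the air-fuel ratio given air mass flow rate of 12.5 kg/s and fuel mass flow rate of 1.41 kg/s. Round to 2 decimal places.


AFR = m_air / m_fuel
AFR = 12.5 / 1.41 = 8.87


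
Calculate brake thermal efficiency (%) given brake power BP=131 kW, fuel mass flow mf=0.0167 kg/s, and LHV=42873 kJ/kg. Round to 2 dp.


eta_BTE = (BP / (mf * LHV)) * 100
Denominator = 0.0167 * 42873 = 715.9791 kW
eta_BTE = (131 / 715.9791) * 100 = 18.30%


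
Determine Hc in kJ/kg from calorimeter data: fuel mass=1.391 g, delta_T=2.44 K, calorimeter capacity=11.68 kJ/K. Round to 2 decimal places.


Hc = C_cal * delta_T / m_fuel
Q_released = 11.68 * 2.44 = 28.4992 kJ
m_fuel = 1.391 g = 1.391/1000 kg = 0.001391 kg
Hc = 28.4992 / 0.001391 = 20488.28 kJ/kg


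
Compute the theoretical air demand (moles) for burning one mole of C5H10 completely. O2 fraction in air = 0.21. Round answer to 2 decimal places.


Balanced combustion: C5H10 + 7.5 O2 -> 5 CO2 + 5 H2O
O2 needed = C + H/4 = 5 + 10/4 = 7.50 moles
Air moles = O2 / 0.21 = 7.50 / 0.21 = 35.71 moles air


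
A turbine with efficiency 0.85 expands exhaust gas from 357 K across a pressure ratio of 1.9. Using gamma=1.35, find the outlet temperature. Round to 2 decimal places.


T_out = T_in * (1 - eta * (1 - PR^(-(gamma-1)/gamma)))
Exponent = -(1.35-1)/1.35 = -0.25925926
PR^exp = 1.9^(-0.25925926) = 0.84670193
Factor = 1 - 0.85*(1 - 0.84670193) = 0.86969664
T_out = 357 * 0.86969664 = 310.48 K


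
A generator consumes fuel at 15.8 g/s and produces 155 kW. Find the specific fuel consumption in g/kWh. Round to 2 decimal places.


SFC = (mf / BP) * 3600
Rate = 15.8 / 155 = 0.101935 g/(s*kW)
SFC = 0.101935 * 3600 = 366.97 g/kWh


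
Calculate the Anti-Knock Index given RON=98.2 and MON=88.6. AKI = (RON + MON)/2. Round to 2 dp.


AKI = (RON + MON) / 2
AKI = (98.2 + 88.6) / 2
AKI = 186.8 / 2 = 93.40


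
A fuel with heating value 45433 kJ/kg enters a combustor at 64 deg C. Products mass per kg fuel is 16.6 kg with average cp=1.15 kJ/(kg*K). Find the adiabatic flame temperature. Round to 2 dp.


T_ad = T_in + Hc / (m_p * cp)
Denominator = 16.6 * 1.15 = 19.0900
Temperature rise = 45433 / 19.0900 = 2379.94 K
T_ad = 64 + 2379.94 = 2443.94 deg C


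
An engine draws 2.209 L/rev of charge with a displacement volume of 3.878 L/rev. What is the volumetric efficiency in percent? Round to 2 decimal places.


eta_v = (V_actual / V_disp) * 100
Ratio = 2.209 / 3.878 = 0.5696
eta_v = 0.5696 * 100 = 56.96%


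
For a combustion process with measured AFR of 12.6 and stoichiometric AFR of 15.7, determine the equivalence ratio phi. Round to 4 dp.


phi = AFR_stoich / AFR_actual
phi = 15.7 / 12.6 = 1.2460


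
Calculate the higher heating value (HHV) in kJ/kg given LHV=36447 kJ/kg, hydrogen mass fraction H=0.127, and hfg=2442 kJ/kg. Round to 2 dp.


HHV = LHV + hfg * 9 * H
Water addition = 2442 * 9 * 0.127 = 2791.206 kJ/kg
HHV = 36447 + 2791.206 = 39238.21 kJ/kg


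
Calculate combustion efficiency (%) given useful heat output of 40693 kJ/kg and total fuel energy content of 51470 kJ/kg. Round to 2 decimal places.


Efficiency = (Q_useful / Q_fuel) * 100
Efficiency = (40693 / 51470) * 100
Efficiency = 0.7906 * 100 = 79.06%


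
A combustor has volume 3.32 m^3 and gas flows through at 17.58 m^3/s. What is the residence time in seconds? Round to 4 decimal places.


tau = V / Q_flow
tau = 3.32 / 17.58 = 0.1889 s


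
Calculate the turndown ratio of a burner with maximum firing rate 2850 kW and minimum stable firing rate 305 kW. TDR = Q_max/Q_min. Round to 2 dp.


TDR = Q_max / Q_min
TDR = 2850 / 305 = 9.34


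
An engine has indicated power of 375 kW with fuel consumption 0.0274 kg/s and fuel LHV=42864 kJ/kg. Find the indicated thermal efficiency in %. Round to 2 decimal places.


eta_ith = (IP / (mf * LHV)) * 100
Denominator = 0.0274 * 42864 = 1174.4736 kW
eta_ith = (375 / 1174.4736) * 100 = 31.93%


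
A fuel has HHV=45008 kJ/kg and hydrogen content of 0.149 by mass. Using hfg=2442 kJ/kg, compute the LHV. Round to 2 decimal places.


LHV = HHV - hfg * 9 * H
Water correction = 2442 * 9 * 0.149 = 3274.722 kJ/kg
LHV = 45008 - 3274.722 = 41733.28 kJ/kg


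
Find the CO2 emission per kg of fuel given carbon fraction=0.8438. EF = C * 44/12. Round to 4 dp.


EF = C_frac * (M_CO2 / M_C)
EF = 0.8438 * (44/12)
EF = 0.8438 * 3.666667 = 3.0939 kg_CO2/kg_fuel


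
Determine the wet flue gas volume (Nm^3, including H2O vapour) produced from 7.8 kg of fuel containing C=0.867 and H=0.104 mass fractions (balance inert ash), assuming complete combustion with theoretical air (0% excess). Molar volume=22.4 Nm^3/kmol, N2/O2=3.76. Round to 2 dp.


Per kg fuel: CO2 = (C/12 kmol)*22.4 = (0.867/12)*22.4 = 1.61840 Nm^3
Per kg fuel: H2O = (H/2 kmol)*22.4 = (0.104/2)*22.4 = 1.16480 Nm^3
O2 needed per kg fuel = C/12 + H/4 = 0.867/12 + 0.104/4 = 0.09825000 kmol
Per kg fuel: N2 = O2*3.76*22.4 = 0.09825000*3.76*22.4 = 8.27501 Nm^3
Total per kg = 1.61840 + 1.16480 + 8.27501 = 11.05821 Nm^3
Total = 11.05821 * 7.8 = 86.25 Nm^3


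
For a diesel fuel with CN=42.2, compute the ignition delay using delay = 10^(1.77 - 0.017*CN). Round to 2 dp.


delay = 10^(1.77 - 0.017*CN)
Exponent = 1.77 - 0.017*42.2 = 1.0526
delay = 10^1.0526 = 11.29 ms


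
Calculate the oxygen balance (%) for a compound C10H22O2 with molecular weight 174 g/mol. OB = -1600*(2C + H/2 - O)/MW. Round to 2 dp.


OB = -1600 * (2C + H/2 - O) / MW
Inner = 2*10 + 22/2 - 2 = 29.00
OB = -1600 * 29.00 / 174 = -266.67%


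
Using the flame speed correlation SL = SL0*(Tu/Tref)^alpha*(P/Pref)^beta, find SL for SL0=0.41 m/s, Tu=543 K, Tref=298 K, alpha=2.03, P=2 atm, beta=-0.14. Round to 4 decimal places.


SL = SL0 * (Tu/Tref)^alpha * (P/Pref)^beta
T ratio = 543/298 = 1.82214765
(T ratio)^alpha = 1.82214765^2.03 = 3.380529
(P/Pref)^beta = 2^(-0.14) = 0.907519
SL = 0.41 * 3.380529 * 0.907519 = 1.2578 m/s


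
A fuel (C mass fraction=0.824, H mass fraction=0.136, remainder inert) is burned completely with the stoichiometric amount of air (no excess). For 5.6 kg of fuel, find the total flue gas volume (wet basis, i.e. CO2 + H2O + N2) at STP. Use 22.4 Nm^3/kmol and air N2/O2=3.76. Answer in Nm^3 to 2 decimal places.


Per kg fuel: CO2 = (C/12 kmol)*22.4 = (0.824/12)*22.4 = 1.53813 Nm^3
Per kg fuel: H2O = (H/2 kmol)*22.4 = (0.136/2)*22.4 = 1.52320 Nm^3
O2 needed per kg fuel = C/12 + H/4 = 0.824/12 + 0.136/4 = 0.10266667 kmol
Per kg fuel: N2 = O2*3.76*22.4 = 0.10266667*3.76*22.4 = 8.64700 Nm^3
Total per kg = 1.53813 + 1.52320 + 8.64700 = 11.70833 Nm^3
Total = 11.70833 * 5.6 = 65.57 Nm^3


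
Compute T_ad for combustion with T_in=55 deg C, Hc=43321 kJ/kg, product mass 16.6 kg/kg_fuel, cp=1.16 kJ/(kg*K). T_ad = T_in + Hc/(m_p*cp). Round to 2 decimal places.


T_ad = T_in + Hc / (m_p * cp)
Denominator = 16.6 * 1.16 = 19.2560
Temperature rise = 43321 / 19.2560 = 2249.74 K
T_ad = 55 + 2249.74 = 2304.74 deg C


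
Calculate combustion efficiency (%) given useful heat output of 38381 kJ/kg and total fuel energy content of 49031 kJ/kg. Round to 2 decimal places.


Efficiency = (Q_useful / Q_fuel) * 100
Efficiency = (38381 / 49031) * 100
Efficiency = 0.7828 * 100 = 78.28%


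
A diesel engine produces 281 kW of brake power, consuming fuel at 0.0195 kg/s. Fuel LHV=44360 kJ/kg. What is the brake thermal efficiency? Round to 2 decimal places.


eta_BTE = (BP / (mf * LHV)) * 100
Denominator = 0.0195 * 44360 = 865.0200 kW
eta_BTE = (281 / 865.0200) * 100 = 32.48%


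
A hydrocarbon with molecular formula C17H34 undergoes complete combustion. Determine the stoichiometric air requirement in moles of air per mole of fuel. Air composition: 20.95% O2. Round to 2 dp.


Balanced combustion: C17H34 + 25.5 O2 -> 17 CO2 + 17 H2O
O2 needed = C + H/4 = 17 + 34/4 = 25.50 moles
Air moles = O2 / 0.2095 = 25.50 / 0.2095 = 121.72 moles air


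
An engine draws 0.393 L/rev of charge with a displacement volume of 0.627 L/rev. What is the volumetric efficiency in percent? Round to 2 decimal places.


eta_v = (V_actual / V_disp) * 100
Ratio = 0.393 / 0.627 = 0.6268
eta_v = 0.6268 * 100 = 62.68%


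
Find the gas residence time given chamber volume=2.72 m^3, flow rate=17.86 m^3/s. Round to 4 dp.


tau = V / Q_flow
tau = 2.72 / 17.86 = 0.1523 s


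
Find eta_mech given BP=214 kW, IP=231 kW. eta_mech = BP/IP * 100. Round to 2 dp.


eta_mech = (BP / IP) * 100
Ratio = 214 / 231 = 0.9264
eta_mech = 0.9264 * 100 = 92.64%


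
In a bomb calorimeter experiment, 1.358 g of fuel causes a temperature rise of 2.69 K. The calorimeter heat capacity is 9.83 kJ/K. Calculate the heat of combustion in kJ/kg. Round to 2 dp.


Hc = C_cal * delta_T / m_fuel
Q_released = 9.83 * 2.69 = 26.4427 kJ
m_fuel = 1.358 g = 1.358/1000 kg = 0.001358 kg
Hc = 26.4427 / 0.001358 = 19471.80 kJ/kg


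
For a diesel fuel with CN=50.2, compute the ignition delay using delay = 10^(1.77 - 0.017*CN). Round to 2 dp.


delay = 10^(1.77 - 0.017*CN)
Exponent = 1.77 - 0.017*50.2 = 0.9166
delay = 10^0.9166 = 8.25 ms


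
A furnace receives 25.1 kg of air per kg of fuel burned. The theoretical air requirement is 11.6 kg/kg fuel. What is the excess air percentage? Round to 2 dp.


Excess air = actual - stoichiometric = 25.1 - 11.6 = 13.50 kg/kg fuel
Excess air % = (excess / stoich) * 100 = (13.50 / 11.6) * 100 = 116.38%


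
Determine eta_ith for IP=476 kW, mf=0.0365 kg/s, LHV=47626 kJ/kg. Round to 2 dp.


eta_ith = (IP / (mf * LHV)) * 100
Denominator = 0.0365 * 47626 = 1738.3490 kW
eta_ith = (476 / 1738.3490) * 100 = 27.38%


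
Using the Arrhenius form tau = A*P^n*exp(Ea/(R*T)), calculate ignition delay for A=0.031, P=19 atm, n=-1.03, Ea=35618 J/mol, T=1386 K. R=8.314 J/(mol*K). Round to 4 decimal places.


tau = A * P^n * exp(Ea/(R*T))
P^n = 19^(-1.03) = 0.04818189
Ea/(R*T) = 35618/(8.314*1386) = 3.090981
exp(Ea/(R*T)) = 21.998639
tau = 0.031 * 0.04818189 * 21.998639 = 0.0329 ms


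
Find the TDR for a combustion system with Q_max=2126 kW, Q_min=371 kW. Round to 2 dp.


TDR = Q_max / Q_min
TDR = 2126 / 371 = 5.73


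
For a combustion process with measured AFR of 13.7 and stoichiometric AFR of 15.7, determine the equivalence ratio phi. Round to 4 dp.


phi = AFR_stoich / AFR_actual
phi = 15.7 / 13.7 = 1.1460


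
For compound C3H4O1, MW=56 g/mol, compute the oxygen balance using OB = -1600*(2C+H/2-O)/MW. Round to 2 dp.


OB = -1600 * (2C + H/2 - O) / MW
Inner = 2*3 + 4/2 - 1 = 7.00
OB = -1600 * 7.00 / 56 = -200.00%


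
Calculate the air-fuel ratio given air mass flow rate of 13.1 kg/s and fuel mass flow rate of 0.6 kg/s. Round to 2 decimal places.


AFR = m_air / m_fuel
AFR = 13.1 / 0.6 = 21.83


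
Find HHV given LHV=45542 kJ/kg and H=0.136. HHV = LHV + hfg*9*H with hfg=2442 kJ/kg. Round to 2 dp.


HHV = LHV + hfg * 9 * H
Water addition = 2442 * 9 * 0.136 = 2989.008 kJ/kg
HHV = 45542 + 2989.008 = 48531.01 kJ/kg


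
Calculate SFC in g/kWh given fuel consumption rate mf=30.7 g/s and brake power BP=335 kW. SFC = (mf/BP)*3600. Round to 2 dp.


SFC = (mf / BP) * 3600
Rate = 30.7 / 335 = 0.091642 g/(s*kW)
SFC = 0.091642 * 3600 = 329.91 g/kWh


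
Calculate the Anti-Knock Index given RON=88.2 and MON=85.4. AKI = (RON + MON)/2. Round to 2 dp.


AKI = (RON + MON) / 2
AKI = (88.2 + 85.4) / 2
AKI = 173.6 / 2 = 86.80


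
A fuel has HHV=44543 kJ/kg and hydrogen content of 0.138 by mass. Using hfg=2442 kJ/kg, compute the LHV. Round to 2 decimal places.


LHV = HHV - hfg * 9 * H
Water correction = 2442 * 9 * 0.138 = 3032.964 kJ/kg
LHV = 44543 - 3032.964 = 41510.04 kJ/kg


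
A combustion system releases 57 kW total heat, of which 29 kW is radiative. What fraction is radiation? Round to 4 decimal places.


f_rad = Q_rad / Q_total
f_rad = 29 / 57 = 0.5088


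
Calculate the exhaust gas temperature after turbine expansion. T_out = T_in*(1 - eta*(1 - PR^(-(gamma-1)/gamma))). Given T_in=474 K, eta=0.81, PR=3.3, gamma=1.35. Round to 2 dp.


T_out = T_in * (1 - eta * (1 - PR^(-(gamma-1)/gamma)))
Exponent = -(1.35-1)/1.35 = -0.25925926
PR^exp = 3.3^(-0.25925926) = 0.73378775
Factor = 1 - 0.81*(1 - 0.73378775) = 0.78436808
T_out = 474 * 0.78436808 = 371.79 K


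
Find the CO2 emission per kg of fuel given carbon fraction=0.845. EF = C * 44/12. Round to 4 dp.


EF = C_frac * (M_CO2 / M_C)
EF = 0.845 * (44/12)
EF = 0.845 * 3.666667 = 3.0983 kg_CO2/kg_fuel


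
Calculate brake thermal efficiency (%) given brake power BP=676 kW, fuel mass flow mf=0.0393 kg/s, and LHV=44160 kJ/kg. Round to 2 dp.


eta_BTE = (BP / (mf * LHV)) * 100
Denominator = 0.0393 * 44160 = 1735.4880 kW
eta_BTE = (676 / 1735.4880) * 100 = 38.95%


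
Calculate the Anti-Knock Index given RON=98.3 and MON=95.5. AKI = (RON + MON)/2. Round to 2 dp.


AKI = (RON + MON) / 2
AKI = (98.3 + 95.5) / 2
AKI = 193.8 / 2 = 96.90


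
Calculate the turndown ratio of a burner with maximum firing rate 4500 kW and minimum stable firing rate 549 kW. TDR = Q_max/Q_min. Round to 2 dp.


TDR = Q_max / Q_min
TDR = 4500 / 549 = 8.20


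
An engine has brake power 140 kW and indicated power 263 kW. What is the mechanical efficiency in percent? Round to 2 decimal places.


eta_mech = (BP / IP) * 100
Ratio = 140 / 263 = 0.5323
eta_mech = 0.5323 * 100 = 53.23%


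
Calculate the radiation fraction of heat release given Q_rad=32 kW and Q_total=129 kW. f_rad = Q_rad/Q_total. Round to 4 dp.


f_rad = Q_rad / Q_total
f_rad = 32 / 129 = 0.2481


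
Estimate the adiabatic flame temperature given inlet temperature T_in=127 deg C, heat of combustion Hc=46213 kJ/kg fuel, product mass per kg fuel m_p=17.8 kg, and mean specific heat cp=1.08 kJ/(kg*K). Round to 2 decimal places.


T_ad = T_in + Hc / (m_p * cp)
Denominator = 17.8 * 1.08 = 19.2240
Temperature rise = 46213 / 19.2240 = 2403.92 K
T_ad = 127 + 2403.92 = 2530.92 deg C


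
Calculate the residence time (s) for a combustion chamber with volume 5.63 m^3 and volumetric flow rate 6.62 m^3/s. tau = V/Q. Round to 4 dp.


tau = V / Q_flow
tau = 5.63 / 6.62 = 0.8505 s


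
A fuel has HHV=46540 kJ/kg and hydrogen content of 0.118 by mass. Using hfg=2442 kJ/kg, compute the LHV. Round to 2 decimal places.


LHV = HHV - hfg * 9 * H
Water correction = 2442 * 9 * 0.118 = 2593.404 kJ/kg
LHV = 46540 - 2593.404 = 43946.60 kJ/kg


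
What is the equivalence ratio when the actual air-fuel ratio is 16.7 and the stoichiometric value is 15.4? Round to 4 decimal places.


phi = AFR_stoich / AFR_actual
phi = 15.4 / 16.7 = 0.9222


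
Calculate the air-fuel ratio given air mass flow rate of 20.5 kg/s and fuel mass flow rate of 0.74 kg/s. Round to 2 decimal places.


AFR = m_air / m_fuel
AFR = 20.5 / 0.74 = 27.70


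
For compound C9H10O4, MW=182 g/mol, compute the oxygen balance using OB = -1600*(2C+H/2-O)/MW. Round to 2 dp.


OB = -1600 * (2C + H/2 - O) / MW
Inner = 2*9 + 10/2 - 4 = 19.00
OB = -1600 * 19.00 / 182 = -167.03%


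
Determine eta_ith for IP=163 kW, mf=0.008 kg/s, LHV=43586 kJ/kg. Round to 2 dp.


eta_ith = (IP / (mf * LHV)) * 100
Denominator = 0.008 * 43586 = 348.6880 kW
eta_ith = (163 / 348.6880) * 100 = 46.75%


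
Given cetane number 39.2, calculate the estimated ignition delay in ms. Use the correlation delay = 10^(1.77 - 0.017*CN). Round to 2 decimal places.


delay = 10^(1.77 - 0.017*CN)
Exponent = 1.77 - 0.017*39.2 = 1.1036
delay = 10^1.1036 = 12.69 ms


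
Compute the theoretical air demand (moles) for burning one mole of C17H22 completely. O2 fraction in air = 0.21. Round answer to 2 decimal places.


Balanced combustion: C17H22 + 22.5 O2 -> 17 CO2 + 11 H2O
O2 needed = C + H/4 = 17 + 22/4 = 22.50 moles
Air moles = O2 / 0.21 = 22.50 / 0.21 = 107.14 moles air


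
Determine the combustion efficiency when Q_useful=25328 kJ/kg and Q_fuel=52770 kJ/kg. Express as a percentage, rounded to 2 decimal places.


Efficiency = (Q_useful / Q_fuel) * 100
Efficiency = (25328 / 52770) * 100
Efficiency = 0.4800 * 100 = 48.00%


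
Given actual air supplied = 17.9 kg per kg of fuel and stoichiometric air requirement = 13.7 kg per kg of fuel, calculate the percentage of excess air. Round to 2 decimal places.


Excess air = actual - stoichiometric = 17.9 - 13.7 = 4.20 kg/kg fuel
Excess air % = (excess / stoich) * 100 = (4.20 / 13.7) * 100 = 30.66%


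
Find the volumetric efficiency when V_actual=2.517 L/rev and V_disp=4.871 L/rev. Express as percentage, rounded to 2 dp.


eta_v = (V_actual / V_disp) * 100
Ratio = 2.517 / 4.871 = 0.5167
eta_v = 0.5167 * 100 = 51.67%


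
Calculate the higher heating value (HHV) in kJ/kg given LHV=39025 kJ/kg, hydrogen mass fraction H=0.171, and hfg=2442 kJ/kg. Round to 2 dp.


HHV = LHV + hfg * 9 * H
Water addition = 2442 * 9 * 0.171 = 3758.238 kJ/kg
HHV = 39025 + 3758.238 = 42783.24 kJ/kg


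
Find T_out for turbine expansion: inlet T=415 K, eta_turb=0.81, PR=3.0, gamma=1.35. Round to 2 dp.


T_out = T_in * (1 - eta * (1 - PR^(-(gamma-1)/gamma)))
Exponent = -(1.35-1)/1.35 = -0.25925926
PR^exp = 3.0^(-0.25925926) = 0.75214556
Factor = 1 - 0.81*(1 - 0.75214556) = 0.79923790
T_out = 415 * 0.79923790 = 331.68 K


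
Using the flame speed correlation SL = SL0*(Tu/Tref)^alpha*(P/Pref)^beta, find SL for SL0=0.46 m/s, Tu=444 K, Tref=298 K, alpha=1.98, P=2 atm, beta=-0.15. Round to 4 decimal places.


SL = SL0 * (Tu/Tref)^alpha * (P/Pref)^beta
T ratio = 444/298 = 1.48993289
(T ratio)^alpha = 1.48993289^1.98 = 2.202268
(P/Pref)^beta = 2^(-0.15) = 0.901250
SL = 0.46 * 2.202268 * 0.901250 = 0.9130 m/s


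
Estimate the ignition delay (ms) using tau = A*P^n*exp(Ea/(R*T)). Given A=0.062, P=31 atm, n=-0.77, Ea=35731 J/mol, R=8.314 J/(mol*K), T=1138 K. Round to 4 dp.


tau = A * P^n * exp(Ea/(R*T))
P^n = 31^(-0.77) = 0.07106430
Ea/(R*T) = 35731/(8.314*1138) = 3.776530
exp(Ea/(R*T)) = 43.664244
tau = 0.062 * 0.07106430 * 43.664244 = 0.1924 ms


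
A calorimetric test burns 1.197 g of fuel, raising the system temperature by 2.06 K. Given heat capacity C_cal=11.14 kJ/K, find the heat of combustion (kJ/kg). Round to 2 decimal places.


Hc = C_cal * delta_T / m_fuel
Q_released = 11.14 * 2.06 = 22.9484 kJ
m_fuel = 1.197 g = 1.197/1000 kg = 0.001197 kg
Hc = 22.9484 / 0.001197 = 19171.60 kJ/kg


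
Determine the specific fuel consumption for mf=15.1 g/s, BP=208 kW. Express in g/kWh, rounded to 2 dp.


SFC = (mf / BP) * 3600
Rate = 15.1 / 208 = 0.072596 g/(s*kW)
SFC = 0.072596 * 3600 = 261.35 g/kWh


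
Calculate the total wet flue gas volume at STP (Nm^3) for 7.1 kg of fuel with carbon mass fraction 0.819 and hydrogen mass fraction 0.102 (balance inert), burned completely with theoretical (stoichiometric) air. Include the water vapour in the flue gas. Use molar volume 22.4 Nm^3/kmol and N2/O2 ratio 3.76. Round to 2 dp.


Per kg fuel: CO2 = (C/12 kmol)*22.4 = (0.819/12)*22.4 = 1.52880 Nm^3
Per kg fuel: H2O = (H/2 kmol)*22.4 = (0.102/2)*22.4 = 1.14240 Nm^3
O2 needed per kg fuel = C/12 + H/4 = 0.819/12 + 0.102/4 = 0.09375000 kmol
Per kg fuel: N2 = O2*3.76*22.4 = 0.09375000*3.76*22.4 = 7.89600 Nm^3
Total per kg = 1.52880 + 1.14240 + 7.89600 = 10.56720 Nm^3
Total = 10.56720 * 7.1 = 75.03 Nm^3


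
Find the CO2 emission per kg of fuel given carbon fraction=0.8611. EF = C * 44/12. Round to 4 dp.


EF = C_frac * (M_CO2 / M_C)
EF = 0.8611 * (44/12)
EF = 0.8611 * 3.666667 = 3.1574 kg_CO2/kg_fuel


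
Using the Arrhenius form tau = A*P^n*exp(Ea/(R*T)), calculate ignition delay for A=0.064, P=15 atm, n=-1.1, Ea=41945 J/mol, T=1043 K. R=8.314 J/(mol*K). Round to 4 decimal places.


tau = A * P^n * exp(Ea/(R*T))
P^n = 15^(-1.1) = 0.05085101
Ea/(R*T) = 41945/(8.314*1043) = 4.837109
exp(Ea/(R*T)) = 126.104251
tau = 0.064 * 0.05085101 * 126.104251 = 0.4104 ms


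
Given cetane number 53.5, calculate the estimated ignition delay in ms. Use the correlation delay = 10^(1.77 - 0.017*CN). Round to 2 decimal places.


delay = 10^(1.77 - 0.017*CN)
Exponent = 1.77 - 0.017*53.5 = 0.8605
delay = 10^0.8605 = 7.25 ms


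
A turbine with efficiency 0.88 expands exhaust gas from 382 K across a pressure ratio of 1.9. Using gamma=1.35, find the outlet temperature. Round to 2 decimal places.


T_out = T_in * (1 - eta * (1 - PR^(-(gamma-1)/gamma)))
Exponent = -(1.35-1)/1.35 = -0.25925926
PR^exp = 1.9^(-0.25925926) = 0.84670193
Factor = 1 - 0.88*(1 - 0.84670193) = 0.86509770
T_out = 382 * 0.86509770 = 330.47 K


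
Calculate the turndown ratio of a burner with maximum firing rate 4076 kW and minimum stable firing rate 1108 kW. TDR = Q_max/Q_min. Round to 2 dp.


TDR = Q_max / Q_min
TDR = 4076 / 1108 = 3.68


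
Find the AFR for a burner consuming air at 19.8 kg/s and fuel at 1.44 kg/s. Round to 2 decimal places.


AFR = m_air / m_fuel
AFR = 19.8 / 1.44 = 13.75


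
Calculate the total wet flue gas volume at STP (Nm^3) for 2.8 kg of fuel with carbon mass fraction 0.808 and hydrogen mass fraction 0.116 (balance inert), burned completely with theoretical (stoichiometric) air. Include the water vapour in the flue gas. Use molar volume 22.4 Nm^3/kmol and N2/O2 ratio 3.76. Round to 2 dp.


Per kg fuel: CO2 = (C/12 kmol)*22.4 = (0.808/12)*22.4 = 1.50827 Nm^3
Per kg fuel: H2O = (H/2 kmol)*22.4 = (0.116/2)*22.4 = 1.29920 Nm^3
O2 needed per kg fuel = C/12 + H/4 = 0.808/12 + 0.116/4 = 0.09633333 kmol
Per kg fuel: N2 = O2*3.76*22.4 = 0.09633333*3.76*22.4 = 8.11358 Nm^3
Total per kg = 1.50827 + 1.29920 + 8.11358 = 10.92105 Nm^3
Total = 10.92105 * 2.8 = 30.58 Nm^3


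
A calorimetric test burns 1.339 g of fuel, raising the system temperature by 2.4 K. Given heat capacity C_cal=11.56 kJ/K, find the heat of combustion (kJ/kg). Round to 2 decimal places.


Hc = C_cal * delta_T / m_fuel
Q_released = 11.56 * 2.4 = 27.7440 kJ
m_fuel = 1.339 g = 1.339/1000 kg = 0.001339 kg
Hc = 27.7440 / 0.001339 = 20719.94 kJ/kg


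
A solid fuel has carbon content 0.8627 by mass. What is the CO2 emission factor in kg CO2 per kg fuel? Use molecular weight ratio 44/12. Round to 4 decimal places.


EF = C_frac * (M_CO2 / M_C)
EF = 0.8627 * (44/12)
EF = 0.8627 * 3.666667 = 3.1632 kg_CO2/kg_fuel


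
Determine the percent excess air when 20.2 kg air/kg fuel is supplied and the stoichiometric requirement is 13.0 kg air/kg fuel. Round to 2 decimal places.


Excess air = actual - stoichiometric = 20.2 - 13.0 = 7.20 kg/kg fuel
Excess air % = (excess / stoich) * 100 = (7.20 / 13.0) * 100 = 55.38%


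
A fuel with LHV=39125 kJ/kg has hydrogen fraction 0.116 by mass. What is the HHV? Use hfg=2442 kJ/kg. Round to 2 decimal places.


HHV = LHV + hfg * 9 * H
Water addition = 2442 * 9 * 0.116 = 2549.448 kJ/kg
HHV = 39125 + 2549.448 = 41674.45 kJ/kg


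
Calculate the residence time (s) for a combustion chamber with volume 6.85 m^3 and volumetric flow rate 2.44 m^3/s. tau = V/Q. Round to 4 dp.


tau = V / Q_flow
tau = 6.85 / 2.44 = 2.8074 s


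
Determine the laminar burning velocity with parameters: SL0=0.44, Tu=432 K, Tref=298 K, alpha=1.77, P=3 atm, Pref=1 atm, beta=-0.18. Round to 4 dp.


SL = SL0 * (Tu/Tref)^alpha * (P/Pref)^beta
T ratio = 432/298 = 1.44966443
(T ratio)^alpha = 1.44966443^1.77 = 1.929494
(P/Pref)^beta = 3^(-0.18) = 0.820575
SL = 0.44 * 1.929494 * 0.820575 = 0.6966 m/s


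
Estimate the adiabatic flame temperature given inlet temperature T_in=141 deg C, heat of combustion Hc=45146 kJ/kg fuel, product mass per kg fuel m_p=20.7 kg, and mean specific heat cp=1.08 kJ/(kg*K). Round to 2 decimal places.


T_ad = T_in + Hc / (m_p * cp)
Denominator = 20.7 * 1.08 = 22.3560
Temperature rise = 45146 / 22.3560 = 2019.41 K
T_ad = 141 + 2019.41 = 2160.41 deg C


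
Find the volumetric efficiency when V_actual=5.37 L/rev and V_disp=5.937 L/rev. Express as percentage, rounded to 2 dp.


eta_v = (V_actual / V_disp) * 100
Ratio = 5.37 / 5.937 = 0.9045
eta_v = 0.9045 * 100 = 90.45%


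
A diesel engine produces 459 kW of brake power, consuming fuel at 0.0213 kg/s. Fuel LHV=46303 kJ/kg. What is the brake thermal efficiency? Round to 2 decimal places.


eta_BTE = (BP / (mf * LHV)) * 100
Denominator = 0.0213 * 46303 = 986.2539 kW
eta_BTE = (459 / 986.2539) * 100 = 46.54%


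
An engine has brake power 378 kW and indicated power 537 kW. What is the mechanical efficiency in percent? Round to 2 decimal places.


eta_mech = (BP / IP) * 100
Ratio = 378 / 537 = 0.7039
eta_mech = 0.7039 * 100 = 70.39%


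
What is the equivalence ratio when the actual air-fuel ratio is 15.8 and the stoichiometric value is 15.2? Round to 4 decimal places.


phi = AFR_stoich / AFR_actual
phi = 15.2 / 15.8 = 0.9620


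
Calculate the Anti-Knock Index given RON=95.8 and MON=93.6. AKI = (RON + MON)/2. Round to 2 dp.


AKI = (RON + MON) / 2
AKI = (95.8 + 93.6) / 2
AKI = 189.4 / 2 = 94.70


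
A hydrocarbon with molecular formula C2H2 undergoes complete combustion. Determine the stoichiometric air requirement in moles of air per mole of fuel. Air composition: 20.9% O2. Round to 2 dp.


Balanced combustion: C2H2 + 2.5 O2 -> 2 CO2 + 1 H2O
O2 needed = C + H/4 = 2 + 2/4 = 2.50 moles
Air moles = O2 / 0.209 = 2.50 / 0.209 = 11.96 moles air


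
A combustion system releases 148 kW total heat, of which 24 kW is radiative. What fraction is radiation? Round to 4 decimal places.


f_rad = Q_rad / Q_total
f_rad = 24 / 148 = 0.1622


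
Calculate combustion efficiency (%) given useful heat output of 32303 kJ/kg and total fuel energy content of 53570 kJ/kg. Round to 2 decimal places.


Efficiency = (Q_useful / Q_fuel) * 100
Efficiency = (32303 / 53570) * 100
Efficiency = 0.6030 * 100 = 60.30%


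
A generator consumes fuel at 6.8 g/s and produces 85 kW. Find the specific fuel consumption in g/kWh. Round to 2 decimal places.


SFC = (mf / BP) * 3600
Rate = 6.8 / 85 = 0.080000 g/(s*kW)
SFC = 0.080000 * 3600 = 288.00 g/kWh


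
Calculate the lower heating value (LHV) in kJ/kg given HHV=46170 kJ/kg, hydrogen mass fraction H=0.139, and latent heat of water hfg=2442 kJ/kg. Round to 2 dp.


LHV = HHV - hfg * 9 * H
Water correction = 2442 * 9 * 0.139 = 3054.942 kJ/kg
LHV = 46170 - 3054.942 = 43115.06 kJ/kg


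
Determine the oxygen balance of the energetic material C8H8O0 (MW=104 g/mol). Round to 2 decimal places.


OB = -1600 * (2C + H/2 - O) / MW
Inner = 2*8 + 8/2 - 0 = 20.00
OB = -1600 * 20.00 / 104 = -307.69%


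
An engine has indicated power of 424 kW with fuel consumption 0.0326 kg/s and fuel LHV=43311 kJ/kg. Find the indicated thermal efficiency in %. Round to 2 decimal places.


eta_ith = (IP / (mf * LHV)) * 100
Denominator = 0.0326 * 43311 = 1411.9386 kW
eta_ith = (424 / 1411.9386) * 100 = 30.03%


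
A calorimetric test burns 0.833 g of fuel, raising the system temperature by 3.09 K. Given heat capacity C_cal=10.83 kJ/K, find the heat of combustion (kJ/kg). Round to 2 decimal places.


Hc = C_cal * delta_T / m_fuel
Q_released = 10.83 * 3.09 = 33.4647 kJ
m_fuel = 0.833 g = 0.833/1000 kg = 0.000833 kg
Hc = 33.4647 / 0.000833 = 40173.71 kJ/kg


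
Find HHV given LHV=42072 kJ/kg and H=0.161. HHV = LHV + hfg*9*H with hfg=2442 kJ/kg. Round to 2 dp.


HHV = LHV + hfg * 9 * H
Water addition = 2442 * 9 * 0.161 = 3538.458 kJ/kg
HHV = 42072 + 3538.458 = 45610.46 kJ/kg


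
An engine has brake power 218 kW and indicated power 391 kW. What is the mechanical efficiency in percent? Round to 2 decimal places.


eta_mech = (BP / IP) * 100
Ratio = 218 / 391 = 0.5575
eta_mech = 0.5575 * 100 = 55.75%


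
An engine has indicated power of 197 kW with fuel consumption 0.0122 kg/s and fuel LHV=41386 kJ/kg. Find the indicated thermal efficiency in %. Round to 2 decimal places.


eta_ith = (IP / (mf * LHV)) * 100
Denominator = 0.0122 * 41386 = 504.9092 kW
eta_ith = (197 / 504.9092) * 100 = 39.02%


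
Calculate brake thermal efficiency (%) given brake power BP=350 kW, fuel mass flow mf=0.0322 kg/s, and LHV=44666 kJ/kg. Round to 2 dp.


eta_BTE = (BP / (mf * LHV)) * 100
Denominator = 0.0322 * 44666 = 1438.2452 kW
eta_BTE = (350 / 1438.2452) * 100 = 24.34%


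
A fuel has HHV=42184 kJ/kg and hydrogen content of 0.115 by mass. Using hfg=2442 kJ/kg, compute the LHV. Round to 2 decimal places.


LHV = HHV - hfg * 9 * H
Water correction = 2442 * 9 * 0.115 = 2527.470 kJ/kg
LHV = 42184 - 2527.470 = 39656.53 kJ/kg


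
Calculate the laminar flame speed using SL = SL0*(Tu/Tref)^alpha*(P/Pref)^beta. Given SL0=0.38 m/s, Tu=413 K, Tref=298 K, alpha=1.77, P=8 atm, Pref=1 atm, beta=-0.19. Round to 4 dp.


SL = SL0 * (Tu/Tref)^alpha * (P/Pref)^beta
T ratio = 413/298 = 1.38590604
(T ratio)^alpha = 1.38590604^1.77 = 1.781840
(P/Pref)^beta = 8^(-0.19) = 0.673617
SL = 0.38 * 1.781840 * 0.673617 = 0.4561 m/s


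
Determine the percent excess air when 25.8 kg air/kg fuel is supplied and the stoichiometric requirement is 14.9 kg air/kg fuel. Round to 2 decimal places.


Excess air = actual - stoichiometric = 25.8 - 14.9 = 10.90 kg/kg fuel
Excess air % = (excess / stoich) * 100 = (10.90 / 14.9) * 100 = 73.15%


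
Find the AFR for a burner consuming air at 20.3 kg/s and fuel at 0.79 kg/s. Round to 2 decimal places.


AFR = m_air / m_fuel
AFR = 20.3 / 0.79 = 25.70


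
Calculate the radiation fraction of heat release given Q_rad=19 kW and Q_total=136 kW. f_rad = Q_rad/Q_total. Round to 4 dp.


f_rad = Q_rad / Q_total
f_rad = 19 / 136 = 0.1397


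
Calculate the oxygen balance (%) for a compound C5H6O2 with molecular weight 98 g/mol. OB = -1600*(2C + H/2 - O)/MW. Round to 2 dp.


OB = -1600 * (2C + H/2 - O) / MW
Inner = 2*5 + 6/2 - 2 = 11.00
OB = -1600 * 11.00 / 98 = -179.59%


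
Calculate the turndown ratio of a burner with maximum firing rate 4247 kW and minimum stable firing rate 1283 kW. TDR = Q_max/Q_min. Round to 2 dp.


TDR = Q_max / Q_min
TDR = 4247 / 1283 = 3.31


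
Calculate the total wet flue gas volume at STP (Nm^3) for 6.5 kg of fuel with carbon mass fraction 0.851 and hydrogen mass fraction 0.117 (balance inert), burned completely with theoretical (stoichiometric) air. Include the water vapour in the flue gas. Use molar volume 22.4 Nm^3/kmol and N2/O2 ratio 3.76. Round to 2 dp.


Per kg fuel: CO2 = (C/12 kmol)*22.4 = (0.851/12)*22.4 = 1.58853 Nm^3
Per kg fuel: H2O = (H/2 kmol)*22.4 = (0.117/2)*22.4 = 1.31040 Nm^3
O2 needed per kg fuel = C/12 + H/4 = 0.851/12 + 0.117/4 = 0.10016667 kmol
Per kg fuel: N2 = O2*3.76*22.4 = 0.10016667*3.76*22.4 = 8.43644 Nm^3
Total per kg = 1.58853 + 1.31040 + 8.43644 = 11.33537 Nm^3
Total = 11.33537 * 6.5 = 73.68 Nm^3


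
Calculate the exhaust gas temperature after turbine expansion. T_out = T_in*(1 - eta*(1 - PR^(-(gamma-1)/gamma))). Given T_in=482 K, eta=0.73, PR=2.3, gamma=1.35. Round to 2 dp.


T_out = T_in * (1 - eta * (1 - PR^(-(gamma-1)/gamma)))
Exponent = -(1.35-1)/1.35 = -0.25925926
PR^exp = 2.3^(-0.25925926) = 0.80578413
Factor = 1 - 0.73*(1 - 0.80578413) = 0.85822241
T_out = 482 * 0.85822241 = 413.66 K


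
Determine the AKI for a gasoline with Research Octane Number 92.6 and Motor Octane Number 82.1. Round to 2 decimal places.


AKI = (RON + MON) / 2
AKI = (92.6 + 82.1) / 2
AKI = 174.7 / 2 = 87.35


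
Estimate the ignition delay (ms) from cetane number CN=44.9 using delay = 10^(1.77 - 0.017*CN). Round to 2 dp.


delay = 10^(1.77 - 0.017*CN)
Exponent = 1.77 - 0.017*44.9 = 1.0067
delay = 10^1.0067 = 10.16 ms


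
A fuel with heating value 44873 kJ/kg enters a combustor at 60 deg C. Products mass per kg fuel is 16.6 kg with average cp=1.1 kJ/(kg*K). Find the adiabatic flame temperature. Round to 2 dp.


T_ad = T_in + Hc / (m_p * cp)
Denominator = 16.6 * 1.1 = 18.2600
Temperature rise = 44873 / 18.2600 = 2457.45 K
T_ad = 60 + 2457.45 = 2517.45 deg C
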